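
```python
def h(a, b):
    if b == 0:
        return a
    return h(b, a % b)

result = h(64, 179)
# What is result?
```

h(64, 179) -> h(179, 64) -> h(64, 51) -> h(51, 13) -> h(13, 12) -> h(12, 1) -> h(1, 0) -> 1

Answer: 1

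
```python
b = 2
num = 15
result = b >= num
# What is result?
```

Trace:
`b = 2` → b = 2
`num = 15` → num = 15
`result = b >= num` → result = False
So result = False

Answer: False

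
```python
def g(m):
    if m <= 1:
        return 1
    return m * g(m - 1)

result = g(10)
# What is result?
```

g(10) = 10 * 9 * 8 * 7 * 6 * 5 * 4 * 3 * 2 * 1 = 3628800

Answer: 3628800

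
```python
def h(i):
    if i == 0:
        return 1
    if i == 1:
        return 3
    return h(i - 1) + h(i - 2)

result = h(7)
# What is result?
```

Build up from base cases: h(0)=1, h(1)=3, h(2)=4, h(3)=7, h(4)=11, h(5)=18, h(6)=29, ..., h(7)=47

Answer: 47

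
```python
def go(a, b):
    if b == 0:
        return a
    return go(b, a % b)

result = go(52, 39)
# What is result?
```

go(52, 39) -> go(39, 13) -> go(13, 0) -> 13

Answer: 13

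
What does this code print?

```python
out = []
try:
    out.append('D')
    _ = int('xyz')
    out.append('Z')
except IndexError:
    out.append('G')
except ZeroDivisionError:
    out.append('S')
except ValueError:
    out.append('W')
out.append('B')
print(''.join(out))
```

Execution trace: 'D' (try body) → 'W' (except ValueError) → 'B' (after the try/except). Output: DWB

Answer: DWB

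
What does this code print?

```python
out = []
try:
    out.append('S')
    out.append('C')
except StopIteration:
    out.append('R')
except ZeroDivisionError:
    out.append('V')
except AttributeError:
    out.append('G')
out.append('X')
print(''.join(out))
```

Execution trace: 'S' (try body) → 'C' (try body, no exception) → 'X' (after the try/except). Output: SCX

Answer: SCX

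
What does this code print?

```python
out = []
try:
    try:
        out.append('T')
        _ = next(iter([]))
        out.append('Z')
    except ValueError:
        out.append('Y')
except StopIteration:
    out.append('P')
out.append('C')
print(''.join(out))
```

Execution trace: 'T' (inner try body) → 'P' (outer except StopIteration) → 'C' (after the try/except). Output: TPC

Answer: TPC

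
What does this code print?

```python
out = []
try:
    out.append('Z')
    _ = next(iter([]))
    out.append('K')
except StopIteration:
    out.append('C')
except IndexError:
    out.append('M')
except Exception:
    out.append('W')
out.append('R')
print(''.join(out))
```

Execution trace: 'Z' (try body) → 'C' (except StopIteration) → 'R' (after the try/except). Output: ZCR

Answer: ZCR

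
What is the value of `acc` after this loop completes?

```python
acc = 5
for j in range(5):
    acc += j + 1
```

Start at 5, add 1 to 5 = 20
`acc` takes the values: 5 → 6 → 8 → 11 → 15 → 20

Answer: 20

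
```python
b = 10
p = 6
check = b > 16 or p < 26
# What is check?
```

Trace:
`b = 10` → b = 10
`p = 6` → p = 6
`check = b > 16 or p < 26` → check = True
So check = True

Answer: True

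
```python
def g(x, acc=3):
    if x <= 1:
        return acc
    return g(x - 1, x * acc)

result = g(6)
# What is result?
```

Accumulator trace (n, acc): (6, 3) -> (5, 18) -> (4, 90) -> (3, 360) -> (2, 1080) -> (1, 2160) -> return 2160

Answer: 2160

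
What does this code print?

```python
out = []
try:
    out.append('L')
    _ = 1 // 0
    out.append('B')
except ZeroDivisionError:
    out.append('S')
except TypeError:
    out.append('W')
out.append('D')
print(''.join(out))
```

Execution trace: 'L' (try body) → 'S' (except ZeroDivisionError) → 'D' (after the try/except). Output: LSD

Answer: LSD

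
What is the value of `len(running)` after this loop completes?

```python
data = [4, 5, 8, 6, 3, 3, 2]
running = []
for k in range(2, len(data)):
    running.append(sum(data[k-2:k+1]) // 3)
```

Number of 3-element averages
`running` takes the values: [] → [5] → [5, 6] → [5, 6, 5] → [5, 6, 5, 4] → [5, 6, 5, 4, 2]
So `len(running)` = 5

Answer: 5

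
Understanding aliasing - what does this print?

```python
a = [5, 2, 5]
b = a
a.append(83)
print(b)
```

Key concept: basic list aliasing.
Step by step:
`a = [5, 2, 5]` → a = [5, 2, 5]
`b = a` → b = [5, 2, 5] (same object as a)
`a.append(83)` → a = [5, 2, 5, 83] (same object as b); b = [5, 2, 5, 83] (same object as a)
`print(b)` → prints [5, 2, 5, 83]

Answer: [5, 2, 5, 83]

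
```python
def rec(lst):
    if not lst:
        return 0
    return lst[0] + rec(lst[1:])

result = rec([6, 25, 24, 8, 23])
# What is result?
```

6 + 25 + 24 + 8 + 23 + 0 = 86

Answer: 86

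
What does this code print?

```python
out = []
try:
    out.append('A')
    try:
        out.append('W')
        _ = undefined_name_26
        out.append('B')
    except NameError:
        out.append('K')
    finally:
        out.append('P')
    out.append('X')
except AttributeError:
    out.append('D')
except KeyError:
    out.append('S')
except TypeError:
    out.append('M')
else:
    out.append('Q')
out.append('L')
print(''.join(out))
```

Execution trace: 'A' (try body) → 'W' (inner try body) → 'K' (inner except NameError) → 'P' (inner finally) → 'X' (try body, no exception) → 'Q' (else) → 'L' (after the try/except). Output: AWKPXQL

Answer: AWKPXQL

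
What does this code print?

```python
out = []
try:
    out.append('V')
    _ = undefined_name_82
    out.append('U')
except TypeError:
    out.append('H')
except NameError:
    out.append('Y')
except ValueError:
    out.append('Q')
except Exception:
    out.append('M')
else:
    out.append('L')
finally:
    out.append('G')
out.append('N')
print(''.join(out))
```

Execution trace: 'V' (try body) → 'Y' (except NameError) → 'G' (finally) → 'N' (after the try/except). Output: VYGN

Answer: VYGN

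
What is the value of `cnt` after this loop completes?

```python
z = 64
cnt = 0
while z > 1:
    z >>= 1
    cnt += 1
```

Count right shifts until 1
`cnt` takes the values: 0 → 1 → 2 → 3 → 4 → 5 → 6

Answer: 6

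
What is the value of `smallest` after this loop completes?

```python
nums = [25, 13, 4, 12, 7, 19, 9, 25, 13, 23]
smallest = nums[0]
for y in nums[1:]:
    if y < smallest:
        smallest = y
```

Minimum of [25, 13, 4, 12, 7, 19, 9, 25, 13, 23]
`smallest` takes the values: 25 → 13 → 4

Answer: 4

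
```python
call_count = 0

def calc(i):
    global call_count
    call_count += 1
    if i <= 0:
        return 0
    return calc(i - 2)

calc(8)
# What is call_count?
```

Linear recursion stepping by 2: 5 calls from i=8 down to ≤0.

Answer: 5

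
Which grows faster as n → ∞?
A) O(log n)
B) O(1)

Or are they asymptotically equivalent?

O(log n) vs O(1): Higher order terms dominate.

Answer: A) O(log n) grows faster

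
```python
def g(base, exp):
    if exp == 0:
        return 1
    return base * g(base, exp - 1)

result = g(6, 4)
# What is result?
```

g(6, 4) = 6 * 6 * 6 * 6 = 1296

Answer: 1296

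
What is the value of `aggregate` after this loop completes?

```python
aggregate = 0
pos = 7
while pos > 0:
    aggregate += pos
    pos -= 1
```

Sum 7 down to 1
`aggregate` takes the values: 0 → 7 → 13 → 18 → 22 → 25 → 27 → 28

Answer: 28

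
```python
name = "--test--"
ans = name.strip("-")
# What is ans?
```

Trace:
`name = "--test--"` → name = '--test--'
`ans = name.strip("-")` → ans = 'test'
So ans = 'test'

Answer: 'test'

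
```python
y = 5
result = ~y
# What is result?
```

Trace:
`y = 5` → y = 5
`result = ~y` → result = -6
So result = -6

Answer: -6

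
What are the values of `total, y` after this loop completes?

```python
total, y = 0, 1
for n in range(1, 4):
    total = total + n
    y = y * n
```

Sum and factorial of 1 to 3
`total, y` takes the values: (0, 1) → (1, 1) → (3, 1) → (3, 2) → (6, 2) → (6, 6)

Answer: 6, 6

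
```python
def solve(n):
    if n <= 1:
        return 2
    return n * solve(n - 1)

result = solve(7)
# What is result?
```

solve(7) = 7 * 6 * 5 * 4 * 3 * 2 * 2 = 10080

Answer: 10080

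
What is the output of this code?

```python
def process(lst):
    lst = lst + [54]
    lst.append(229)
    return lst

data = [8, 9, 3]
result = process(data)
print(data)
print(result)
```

Key concept: rebinding parameter vs mutation.
Step by step:
`data = [8, 9, 3]` → data = [8, 9, 3]
`result = process(data)` → result = [8, 9, 3, 54, 229]
`print(data)` → prints [8, 9, 3]
`print(result)` → prints [8, 9, 3, 54, 229]

Answer:
[8, 9, 3]
[8, 9, 3, 54, 229]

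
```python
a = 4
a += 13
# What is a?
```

Trace:
`a = 4` → a = 4
`a += 13` → a = 17
So a = 17

Answer: 17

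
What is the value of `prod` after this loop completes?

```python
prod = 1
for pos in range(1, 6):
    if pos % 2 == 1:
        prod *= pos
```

Product of odd numbers 1 to 5
`prod` takes the values: 1 → 3 → 15

Answer: 15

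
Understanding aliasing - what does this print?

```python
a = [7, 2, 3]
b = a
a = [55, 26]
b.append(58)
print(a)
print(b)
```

Key concept: rebinding vs mutation: a is rebound to a new list, b still points at the original.
Step by step:
`a = [7, 2, 3]` → a = [7, 2, 3]
`b = a` → b = [7, 2, 3] (same object as a)
`a = [55, 26]` → a = [55, 26]
`b.append(58)` → b = [7, 2, 3, 58]
`print(a)` → prints [55, 26]
`print(b)` → prints [7, 2, 3, 58]

Answer:
[55, 26]
[7, 2, 3, 58]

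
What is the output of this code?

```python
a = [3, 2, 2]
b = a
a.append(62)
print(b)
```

Key concept: basic list aliasing.
Step by step:
`a = [3, 2, 2]` → a = [3, 2, 2]
`b = a` → b = [3, 2, 2] (same object as a)
`a.append(62)` → a = [3, 2, 2, 62] (same object as b); b = [3, 2, 2, 62] (same object as a)
`print(b)` → prints [3, 2, 2, 62]

Answer: [3, 2, 2, 62]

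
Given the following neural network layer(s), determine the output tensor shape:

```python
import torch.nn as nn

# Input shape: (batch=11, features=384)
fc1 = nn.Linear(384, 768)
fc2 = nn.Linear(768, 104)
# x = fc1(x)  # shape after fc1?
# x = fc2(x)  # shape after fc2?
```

Input: (11, 384) -> after fc1: (11, 768) -> Output: (11, 104)

Answer: (11, 104)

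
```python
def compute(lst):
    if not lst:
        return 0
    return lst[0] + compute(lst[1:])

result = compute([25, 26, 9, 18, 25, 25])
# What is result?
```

25 + 26 + 9 + 18 + 25 + 25 + 0 = 128

Answer: 128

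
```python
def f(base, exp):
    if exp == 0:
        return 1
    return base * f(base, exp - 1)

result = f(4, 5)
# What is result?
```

f(4, 5) = 4 * 4 * 4 * 4 * 4 = 1024

Answer: 1024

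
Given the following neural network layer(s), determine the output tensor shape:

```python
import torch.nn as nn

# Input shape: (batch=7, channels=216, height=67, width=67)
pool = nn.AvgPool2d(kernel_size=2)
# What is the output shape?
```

Input: (7, 216, 67, 67) -> Output: (7, 216, 33, 33)

Answer: (7, 216, 33, 33)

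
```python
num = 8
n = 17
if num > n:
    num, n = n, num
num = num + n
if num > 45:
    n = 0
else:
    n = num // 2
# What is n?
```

Trace:
`num = 8` → num = 8
`n = 17` → n = 17
`if num > n: ...` → num > n is False → no variable changes
`num = num + n` → num = 25
`if num > 45: ...` → num > 45 is False, take else branch → n = 12
So n = 12

Answer: 12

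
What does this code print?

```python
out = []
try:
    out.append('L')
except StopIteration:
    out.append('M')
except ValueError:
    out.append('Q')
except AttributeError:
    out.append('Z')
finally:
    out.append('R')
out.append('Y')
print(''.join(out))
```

Execution trace: 'L' (try body, no exception) → 'R' (finally) → 'Y' (after the try/except). Output: LRY

Answer: LRY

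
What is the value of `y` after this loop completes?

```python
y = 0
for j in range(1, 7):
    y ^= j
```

XOR of 1 to 6
`y` takes the values: 0 → 1 → 3 → 0 → 4 → 1 → 7

Answer: 7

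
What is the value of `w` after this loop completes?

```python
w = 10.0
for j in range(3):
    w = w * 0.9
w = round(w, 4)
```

Exponential decay: 10.0 * 0.9^3
`w` takes the values: 10.0 → 9.0 → 8.1 → 7.29

Answer: 7.29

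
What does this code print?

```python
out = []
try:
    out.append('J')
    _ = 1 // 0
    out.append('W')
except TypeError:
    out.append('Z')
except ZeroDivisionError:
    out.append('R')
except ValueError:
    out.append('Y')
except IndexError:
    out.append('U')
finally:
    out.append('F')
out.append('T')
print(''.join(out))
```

Execution trace: 'J' (try body) → 'R' (except ZeroDivisionError) → 'F' (finally) → 'T' (after the try/except). Output: JRFT

Answer: JRFT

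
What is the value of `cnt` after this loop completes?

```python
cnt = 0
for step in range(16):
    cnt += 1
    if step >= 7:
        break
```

Loop breaks when step reaches 7, cnt is 8
`cnt` takes the values: 0 → 1 → 2 → 3 → 4 → 5 → 6 → 7 → 8

Answer: 8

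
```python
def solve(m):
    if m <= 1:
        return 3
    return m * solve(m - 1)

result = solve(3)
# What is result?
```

solve(3) = 3 * 2 * 3 = 18

Answer: 18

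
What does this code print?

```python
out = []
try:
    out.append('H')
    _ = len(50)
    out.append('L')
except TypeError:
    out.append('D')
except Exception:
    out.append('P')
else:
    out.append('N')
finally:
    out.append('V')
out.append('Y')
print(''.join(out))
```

Execution trace: 'H' (try body) → 'D' (except TypeError) → 'V' (finally) → 'Y' (after the try/except). Output: HDVY

Answer: HDVY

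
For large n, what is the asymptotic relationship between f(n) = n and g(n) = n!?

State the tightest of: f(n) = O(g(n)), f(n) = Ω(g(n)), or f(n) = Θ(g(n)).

n vs n!: f(n) = O(g(n)) but not Ω(g(n)) — n! grows strictly faster than n.

Answer: f(n) = O(g(n)) but not Ω(g(n)) — n! grows strictly faster than n.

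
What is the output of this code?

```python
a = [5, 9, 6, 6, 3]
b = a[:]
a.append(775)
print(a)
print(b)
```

Key concept: slice [:] creates copy.
Step by step:
`a = [5, 9, 6, 6, 3]` → a = [5, 9, 6, 6, 3]
`b = a[:]` → b = [5, 9, 6, 6, 3]
`a.append(775)` → a = [5, 9, 6, 6, 3, 775]
`print(a)` → prints [5, 9, 6, 6, 3, 775]
`print(b)` → prints [5, 9, 6, 6, 3]

Answer:
[5, 9, 6, 6, 3, 775]
[5, 9, 6, 6, 3]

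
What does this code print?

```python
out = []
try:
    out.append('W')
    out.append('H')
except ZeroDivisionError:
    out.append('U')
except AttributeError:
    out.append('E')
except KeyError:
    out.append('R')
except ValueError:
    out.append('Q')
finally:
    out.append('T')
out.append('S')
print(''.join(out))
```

Execution trace: 'W' (try body) → 'H' (try body, no exception) → 'T' (finally) → 'S' (after the try/except). Output: WHTS

Answer: WHTS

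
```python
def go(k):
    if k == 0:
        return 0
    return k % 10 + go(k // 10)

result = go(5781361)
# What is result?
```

Sum of digits of 5781361: 1 + 6 + 3 + 1 + 8 + 7 + 5 = 31

Answer: 31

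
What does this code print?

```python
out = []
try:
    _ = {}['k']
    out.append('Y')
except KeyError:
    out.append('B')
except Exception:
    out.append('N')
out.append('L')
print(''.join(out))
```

Execution trace: 'B' (except KeyError) → 'L' (after the try/except). Output: BL

Answer: BL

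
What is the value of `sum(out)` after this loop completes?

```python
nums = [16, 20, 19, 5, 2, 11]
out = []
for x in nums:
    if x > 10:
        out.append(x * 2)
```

Sum of doubled values > 10
`out` takes the values: [] → [32] → [32, 40] → [32, 40, 38] → [32, 40, 38, 22]
So `sum(out)` = 132

Answer: 132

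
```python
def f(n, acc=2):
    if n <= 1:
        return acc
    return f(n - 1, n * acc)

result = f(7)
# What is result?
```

Accumulator trace (n, acc): (7, 2) -> (6, 14) -> (5, 84) -> (4, 420) -> (3, 1680) -> (2, 5040) -> (1, 10080) -> return 10080

Answer: 10080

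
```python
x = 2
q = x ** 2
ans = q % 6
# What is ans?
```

Trace:
`x = 2` → x = 2
`q = x ** 2` → q = 4
`ans = q % 6` → ans = 4
So ans = 4

Answer: 4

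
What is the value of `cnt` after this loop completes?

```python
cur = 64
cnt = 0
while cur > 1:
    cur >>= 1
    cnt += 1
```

Count right shifts until 1
`cnt` takes the values: 0 → 1 → 2 → 3 → 4 → 5 → 6

Answer: 6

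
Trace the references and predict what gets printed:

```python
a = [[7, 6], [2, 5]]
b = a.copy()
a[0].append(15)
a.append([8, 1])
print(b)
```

Key concept: shallow copy with nested lists.
Step by step:
`a = [[7, 6], [2, 5]]` → a = [[7, 6], [2, 5]]
`b = a.copy()` → b = [[7, 6], [2, 5]]
`a[0].append(15)` → a = [[7, 6, 15], [2, 5]]; b = [[7, 6, 15], [2, 5]]
`a.append([8, 1])` → a = [[7, 6, 15], [2, 5], [8, 1]]
`print(b)` → prints [[7, 6, 15], [2, 5]]

Answer: [[7, 6, 15], [2, 5]]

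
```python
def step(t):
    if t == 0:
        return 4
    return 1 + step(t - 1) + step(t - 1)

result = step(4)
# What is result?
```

step(t) = 1 + 2·step(t-1), step(0)=4. Closed form: (4+1)·2^4 - 1 = 79.

Answer: 79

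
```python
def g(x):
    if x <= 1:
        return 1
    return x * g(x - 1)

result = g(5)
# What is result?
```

g(5) = 5 * 4 * 3 * 2 * 1 = 120

Answer: 120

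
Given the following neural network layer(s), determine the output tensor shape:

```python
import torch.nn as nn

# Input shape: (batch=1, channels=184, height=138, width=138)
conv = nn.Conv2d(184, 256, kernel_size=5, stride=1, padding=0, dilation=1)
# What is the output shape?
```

Input: (1, 184, 138, 138) -> Output: (1, 256, 134, 134)

Answer: (1, 256, 134, 134)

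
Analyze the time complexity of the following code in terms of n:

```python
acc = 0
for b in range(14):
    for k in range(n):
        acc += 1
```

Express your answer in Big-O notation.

Each loop level contributes: 1 × n. Multiplying the contributions gives O(n).

Answer: O(n)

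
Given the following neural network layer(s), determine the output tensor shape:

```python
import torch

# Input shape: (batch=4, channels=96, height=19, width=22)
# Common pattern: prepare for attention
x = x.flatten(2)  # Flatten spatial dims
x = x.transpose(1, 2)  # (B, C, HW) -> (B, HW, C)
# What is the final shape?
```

Input: (4, 96, 19, 22) -> after flatten(2): (4, 96, 418) -> Output: (4, 418, 96)

Answer: (4, 418, 96)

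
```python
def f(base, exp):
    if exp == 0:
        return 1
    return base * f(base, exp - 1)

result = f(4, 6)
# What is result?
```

f(4, 6) = 4 * 4 * 4 * 4 * 4 * 4 = 4096

Answer: 4096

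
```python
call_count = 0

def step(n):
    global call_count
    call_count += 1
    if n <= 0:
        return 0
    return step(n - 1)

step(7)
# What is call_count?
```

Linear recursion stepping by 1: 8 calls from n=7 down to ≤0.

Answer: 8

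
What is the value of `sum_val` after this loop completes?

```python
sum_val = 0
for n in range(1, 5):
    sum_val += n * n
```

Sum of squares 1² to 4² = 30
`sum_val` takes the values: 0 → 1 → 5 → 14 → 30

Answer: 30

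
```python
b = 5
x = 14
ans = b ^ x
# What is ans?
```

Trace:
`b = 5` → b = 5
`x = 14` → x = 14
`ans = b ^ x` → ans = 11
So ans = 11

Answer: 11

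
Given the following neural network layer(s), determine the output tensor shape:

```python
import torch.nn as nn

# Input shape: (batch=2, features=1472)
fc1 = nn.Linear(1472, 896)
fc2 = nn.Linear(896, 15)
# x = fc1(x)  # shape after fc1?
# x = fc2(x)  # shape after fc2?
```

Input: (2, 1472) -> after fc1: (2, 896) -> Output: (2, 15)

Answer: (2, 15)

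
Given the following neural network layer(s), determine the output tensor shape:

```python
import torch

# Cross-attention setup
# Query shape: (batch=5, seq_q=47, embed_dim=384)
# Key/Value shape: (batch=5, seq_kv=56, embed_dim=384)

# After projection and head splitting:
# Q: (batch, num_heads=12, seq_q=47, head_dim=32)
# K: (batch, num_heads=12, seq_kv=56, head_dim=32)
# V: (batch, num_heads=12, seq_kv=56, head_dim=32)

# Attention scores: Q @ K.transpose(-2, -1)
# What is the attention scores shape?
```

Input: (5, 47, 384) -> Output: (5, 12, 47, 56)

Answer: (5, 12, 47, 56)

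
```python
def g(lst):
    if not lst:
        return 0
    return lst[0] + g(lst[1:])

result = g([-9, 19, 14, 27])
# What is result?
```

(-9) + 19 + 14 + 27 + 0 = 51

Answer: 51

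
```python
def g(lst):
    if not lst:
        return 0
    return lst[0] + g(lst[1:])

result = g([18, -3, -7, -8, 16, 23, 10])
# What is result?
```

18 + (-3) + (-7) + (-8) + 16 + 23 + 10 + 0 = 49

Answer: 49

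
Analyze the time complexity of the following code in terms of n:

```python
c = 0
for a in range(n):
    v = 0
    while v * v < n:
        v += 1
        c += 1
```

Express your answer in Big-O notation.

Each loop level contributes: n × √n. Multiplying the contributions gives O(n√n).

Answer: O(n√n)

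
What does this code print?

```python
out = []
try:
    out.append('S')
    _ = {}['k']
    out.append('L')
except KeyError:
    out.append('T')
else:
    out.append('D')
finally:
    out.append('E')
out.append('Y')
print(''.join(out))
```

Execution trace: 'S' (try body) → 'T' (except KeyError) → 'E' (finally) → 'Y' (after the try/except). Output: STEY

Answer: STEY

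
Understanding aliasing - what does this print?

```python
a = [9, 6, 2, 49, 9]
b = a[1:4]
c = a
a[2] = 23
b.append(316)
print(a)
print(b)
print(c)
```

Key concept: slice vs alias.
Step by step:
`a = [9, 6, 2, 49, 9]` → a = [9, 6, 2, 49, 9]
`b = a[1:4]` → b = [6, 2, 49]
`c = a` → c = [9, 6, 2, 49, 9] (same object as a)
`a[2] = 23` → a = [9, 6, 23, 49, 9] (same object as c); c = [9, 6, 23, 49, 9] (same object as a)
`b.append(316)` → b = [6, 2, 49, 316]
`print(a)` → prints [9, 6, 23, 49, 9]
`print(b)` → prints [6, 2, 49, 316]
`print(c)` → prints [9, 6, 23, 49, 9]

Answer:
[9, 6, 23, 49, 9]
[6, 2, 49, 316]
[9, 6, 23, 49, 9]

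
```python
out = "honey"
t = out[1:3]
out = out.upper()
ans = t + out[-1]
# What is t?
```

Trace:
`out = "honey"` → out = 'honey'
`t = out[1:3]` → t = 'on'
`out = out.upper()` → out = 'HONEY'
`ans = t + out[-1]` → ans = 'onY'
So t = 'on'

Answer: 'on'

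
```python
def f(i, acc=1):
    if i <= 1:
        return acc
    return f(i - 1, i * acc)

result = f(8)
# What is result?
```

Accumulator trace (n, acc): (8, 1) -> (7, 8) -> (6, 56) -> (5, 336) -> (4, 1680) -> (3, 6720) -> (2, 20160) -> (1, 40320) -> return 40320

Answer: 40320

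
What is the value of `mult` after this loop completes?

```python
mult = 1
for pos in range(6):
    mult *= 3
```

3^6 = 729
`mult` takes the values: 1 → 3 → 9 → 27 → 81 → 243 → 729

Answer: 729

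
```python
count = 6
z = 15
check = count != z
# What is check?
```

Trace:
`count = 6` → count = 6
`z = 15` → z = 15
`check = count != z` → check = True
So check = True

Answer: True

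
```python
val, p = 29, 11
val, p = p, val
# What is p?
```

Trace:
`val, p = 29, 11` → val = 29; p = 11
`val, p = p, val` → val = 11; p = 29
So p = 29

Answer: 29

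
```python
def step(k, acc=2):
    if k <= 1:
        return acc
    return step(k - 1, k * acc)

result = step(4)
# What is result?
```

Accumulator trace (n, acc): (4, 2) -> (3, 8) -> (2, 24) -> (1, 48) -> return 48

Answer: 48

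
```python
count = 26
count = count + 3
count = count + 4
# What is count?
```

Trace:
`count = 26` → count = 26
`count = count + 3` → count = 29
`count = count + 4` → count = 33
So count = 33

Answer: 33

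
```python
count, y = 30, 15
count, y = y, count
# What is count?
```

Trace:
`count, y = 30, 15` → count = 30; y = 15
`count, y = y, count` → count = 15; y = 30
So count = 15

Answer: 15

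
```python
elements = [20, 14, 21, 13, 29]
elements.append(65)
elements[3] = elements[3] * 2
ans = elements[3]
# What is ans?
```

Trace:
`elements = [20, 14, 21, 13, 29]` → elements = [20, 14, 21, 13, 29]
`elements.append(65)` → elements = [20, 14, 21, 13, 29, 65]
`elements[3] = elements[3] * 2` → elements = [20, 14, 21, 26, 29, 65]
`ans = elements[3]` → ans = 26
So ans = 26

Answer: 26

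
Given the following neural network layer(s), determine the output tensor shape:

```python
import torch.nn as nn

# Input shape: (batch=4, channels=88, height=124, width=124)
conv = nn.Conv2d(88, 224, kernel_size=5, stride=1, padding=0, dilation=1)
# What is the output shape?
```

Input: (4, 88, 124, 124) -> Output: (4, 224, 120, 120)

Answer: (4, 224, 120, 120)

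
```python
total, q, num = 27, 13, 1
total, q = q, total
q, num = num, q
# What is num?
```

Trace:
`total, q, num = 27, 13, 1` → total = 27; q = 13; num = 1
`total, q = q, total` → total = 13; q = 27
`q, num = num, q` → q = 1; num = 27
So num = 27

Answer: 27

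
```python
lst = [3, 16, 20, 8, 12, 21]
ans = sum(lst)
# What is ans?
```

Trace:
`lst = [3, 16, 20, 8, 12, 21]` → lst = [3, 16, 20, 8, 12, 21]
`ans = sum(lst)` → ans = 80
So ans = 80

Answer: 80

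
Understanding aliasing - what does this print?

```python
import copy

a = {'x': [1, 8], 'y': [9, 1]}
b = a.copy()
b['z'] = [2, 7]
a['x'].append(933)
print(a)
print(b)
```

Key concept: shallow copy of dict with mutable values.
Step by step:
`a = {'x': [1, 8], 'y': [9, 1]}` → a = {'x': [1, 8], 'y': [9, 1]}
`b = a.copy()` → b = {'x': [1, 8], 'y': [9, 1]}
`b['z'] = [2, 7]` → b = {'x': [1, 8], 'y': [9, 1], 'z': [2, 7]}
`a['x'].append(933)` → a = {'x': [1, 8, 933], 'y': [9, 1]}; b = {'x': [1, 8, 933], 'y': [9, 1], 'z': [2, 7]}
`print(a)` → prints {'x': [1, 8, 933], 'y': [9, 1]}
`print(b)` → prints {'x': [1, 8, 933], 'y': [9, 1], 'z': [2, 7]}

Answer:
{'x': [1, 8, 933], 'y': [9, 1]}
{'x': [1, 8, 933], 'y': [9, 1], 'z': [2, 7]}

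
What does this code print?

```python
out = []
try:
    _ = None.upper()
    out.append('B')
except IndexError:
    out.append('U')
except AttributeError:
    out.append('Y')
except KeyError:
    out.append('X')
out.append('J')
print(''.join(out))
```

Execution trace: 'Y' (except AttributeError) → 'J' (after the try/except). Output: YJ

Answer: YJ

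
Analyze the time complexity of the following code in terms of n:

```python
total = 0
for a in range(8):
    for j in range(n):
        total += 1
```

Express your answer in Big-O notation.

Each loop level contributes: 1 × n. Multiplying the contributions gives O(n).

Answer: O(n)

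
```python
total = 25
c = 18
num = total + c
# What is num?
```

Trace:
`total = 25` → total = 25
`c = 18` → c = 18
`num = total + c` → num = 43
So num = 43

Answer: 43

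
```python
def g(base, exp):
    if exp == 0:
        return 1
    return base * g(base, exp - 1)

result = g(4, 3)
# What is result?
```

g(4, 3) = 4 * 4 * 4 = 64

Answer: 64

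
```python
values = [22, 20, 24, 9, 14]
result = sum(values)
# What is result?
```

Trace:
`values = [22, 20, 24, 9, 14]` → values = [22, 20, 24, 9, 14]
`result = sum(values)` → result = 89
So result = 89

Answer: 89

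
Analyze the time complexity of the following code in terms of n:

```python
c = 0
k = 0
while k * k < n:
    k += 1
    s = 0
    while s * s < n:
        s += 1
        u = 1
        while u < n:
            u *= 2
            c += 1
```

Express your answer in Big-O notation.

Each loop level contributes: √n × √n × log n. Multiplying the contributions gives O(n log n).

Answer: O(n log n)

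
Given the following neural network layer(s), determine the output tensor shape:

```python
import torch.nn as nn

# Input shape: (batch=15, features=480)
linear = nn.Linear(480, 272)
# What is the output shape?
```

Input: (15, 480) -> Output: (15, 272)

Answer: (15, 272)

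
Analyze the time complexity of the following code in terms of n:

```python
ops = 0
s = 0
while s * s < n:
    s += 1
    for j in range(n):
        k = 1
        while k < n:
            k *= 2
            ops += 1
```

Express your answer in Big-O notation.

Each loop level contributes: √n × n × log n. Multiplying the contributions gives O(n√n log n).

Answer: O(n√n log n)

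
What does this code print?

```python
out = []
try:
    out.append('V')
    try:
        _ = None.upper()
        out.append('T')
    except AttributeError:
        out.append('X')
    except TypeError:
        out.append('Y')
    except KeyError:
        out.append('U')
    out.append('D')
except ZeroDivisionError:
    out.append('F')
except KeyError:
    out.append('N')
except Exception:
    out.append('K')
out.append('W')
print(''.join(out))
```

Execution trace: 'V' (try body) → 'X' (inner except AttributeError) → 'D' (try body, no exception) → 'W' (after the try/except). Output: VXDW

Answer: VXDW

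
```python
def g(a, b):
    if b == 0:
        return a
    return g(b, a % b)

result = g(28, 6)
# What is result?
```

g(28, 6) -> g(6, 4) -> g(4, 2) -> g(2, 0) -> 2

Answer: 2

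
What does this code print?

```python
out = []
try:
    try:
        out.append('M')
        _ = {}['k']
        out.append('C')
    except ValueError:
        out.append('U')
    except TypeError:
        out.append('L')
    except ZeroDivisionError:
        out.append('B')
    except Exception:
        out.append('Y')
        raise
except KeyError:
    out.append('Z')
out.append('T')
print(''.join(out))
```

Execution trace: 'M' (inner try body) → 'Y' (inner except Exception) → 'Z' (outer except KeyError) → 'T' (after the try/except). Output: MYZT

Answer: MYZT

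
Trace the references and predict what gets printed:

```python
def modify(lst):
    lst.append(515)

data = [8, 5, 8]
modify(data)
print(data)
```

Key concept: function modifies passed list.
Step by step:
`data = [8, 5, 8]` → data = [8, 5, 8]
`modify(data)` → data = [8, 5, 8, 515]
`print(data)` → prints [8, 5, 8, 515]

Answer: [8, 5, 8, 515]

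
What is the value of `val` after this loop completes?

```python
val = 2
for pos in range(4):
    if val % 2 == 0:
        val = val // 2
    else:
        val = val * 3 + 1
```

Collatz-style transformation from 2
`val` takes the values: 2 → 1 → 4 → 2 → 1

Answer: 1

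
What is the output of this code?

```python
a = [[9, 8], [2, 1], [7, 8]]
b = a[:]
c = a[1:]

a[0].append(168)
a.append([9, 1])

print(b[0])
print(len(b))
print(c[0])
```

Key concept: slice with nested mutation.
Step by step:
`a = [[9, 8], [2, 1], [7, 8]]` → a = [[9, 8], [2, 1], [7, 8]]
`b = a[:]` → b = [[9, 8], [2, 1], [7, 8]]
`c = a[1:]` → c = [[2, 1], [7, 8]]
`a[0].append(168)` → a = [[9, 8, 168], [2, 1], [7, 8]]; b = [[9, 8, 168], [2, 1], [7, 8]]
`a.append([9, 1])` → a = [[9, 8, 168], [2, 1], [7, 8], [9, 1]]
`print(b[0])` → prints [9, 8, 168]
`print(len(b))` → prints 3
`print(c[0])` → prints [2, 1]

Answer:
[9, 8, 168]
3
[2, 1]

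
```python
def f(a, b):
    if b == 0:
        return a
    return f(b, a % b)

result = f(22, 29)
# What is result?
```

f(22, 29) -> f(29, 22) -> f(22, 7) -> f(7, 1) -> f(1, 0) -> 1

Answer: 1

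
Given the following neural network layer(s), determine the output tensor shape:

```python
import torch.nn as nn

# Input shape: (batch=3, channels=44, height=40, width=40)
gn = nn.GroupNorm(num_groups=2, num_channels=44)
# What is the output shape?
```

Input: (3, 44, 40, 40) -> Output: (3, 44, 40, 40)

Answer: (3, 44, 40, 40)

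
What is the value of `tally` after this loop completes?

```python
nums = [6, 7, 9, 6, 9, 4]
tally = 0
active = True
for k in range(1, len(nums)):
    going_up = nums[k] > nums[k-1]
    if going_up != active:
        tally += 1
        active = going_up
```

Count direction changes in [6, 7, 9, 6, 9, 4]
`tally` takes the values: 0 → 1 → 2 → 3

Answer: 3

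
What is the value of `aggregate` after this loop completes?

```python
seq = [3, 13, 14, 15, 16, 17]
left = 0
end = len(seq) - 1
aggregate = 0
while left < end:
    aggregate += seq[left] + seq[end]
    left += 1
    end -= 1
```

Sum of pairs from ends
`aggregate` takes the values: 0 → 20 → 49 → 78

Answer: 78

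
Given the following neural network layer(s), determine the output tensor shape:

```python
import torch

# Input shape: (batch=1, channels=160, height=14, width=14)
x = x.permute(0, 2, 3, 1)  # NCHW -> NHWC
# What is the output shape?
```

Input: (1, 160, 14, 14) -> Output: (1, 14, 14, 160)

Answer: (1, 14, 14, 160)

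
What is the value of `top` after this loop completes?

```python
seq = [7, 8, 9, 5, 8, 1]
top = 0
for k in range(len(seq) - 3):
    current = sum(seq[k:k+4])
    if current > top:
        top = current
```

Max sum of 4-element window in [7, 8, 9, 5, 8, 1]
`top` takes the values: 0 → 29 → 30

Answer: 30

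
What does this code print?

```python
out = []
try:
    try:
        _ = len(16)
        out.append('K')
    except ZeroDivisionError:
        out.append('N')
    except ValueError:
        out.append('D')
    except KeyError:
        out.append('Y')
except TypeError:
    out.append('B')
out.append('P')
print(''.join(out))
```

Execution trace: 'B' (outer except TypeError) → 'P' (after the try/except). Output: BP

Answer: BP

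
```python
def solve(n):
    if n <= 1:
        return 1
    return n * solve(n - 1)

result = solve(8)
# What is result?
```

solve(8) = 8 * 7 * 6 * 5 * 4 * 3 * 2 * 1 = 40320

Answer: 40320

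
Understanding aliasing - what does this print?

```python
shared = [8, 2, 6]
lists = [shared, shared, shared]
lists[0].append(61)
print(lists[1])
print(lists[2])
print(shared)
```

Key concept: list of same reference.
Step by step:
`shared = [8, 2, 6]` → shared = [8, 2, 6]
`lists = [shared, shared, shared]` → lists = [[8, 2, 6], [8, 2, 6], [8, 2, 6]]
`lists[0].append(61)` → shared = [8, 2, 6, 61]; lists = [[8, 2, 6, 61], [8, 2, 6, 61], [8, 2, 6, 61]]
`print(lists[1])` → prints [8, 2, 6, 61]
`print(lists[2])` → prints [8, 2, 6, 61]
`print(shared)` → prints [8, 2, 6, 61]

Answer:
[8, 2, 6, 61]
[8, 2, 6, 61]
[8, 2, 6, 61]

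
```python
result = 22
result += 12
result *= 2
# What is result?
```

Trace:
`result = 22` → result = 22
`result += 12` → result = 34
`result *= 2` → result = 68
So result = 68

Answer: 68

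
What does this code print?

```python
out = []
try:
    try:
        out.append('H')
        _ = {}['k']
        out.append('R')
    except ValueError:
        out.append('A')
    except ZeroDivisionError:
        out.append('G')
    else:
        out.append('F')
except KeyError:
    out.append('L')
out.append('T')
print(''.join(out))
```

Execution trace: 'H' (try body) → 'L' (outer except KeyError) → 'T' (after the try/except). Output: HLT

Answer: HLT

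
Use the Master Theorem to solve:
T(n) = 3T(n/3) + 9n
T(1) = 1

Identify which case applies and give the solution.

a=3, b=3, f(n)=9n. log_3(3) = 1. Since c=1 = 1, Case 2 applies: T(n) = Θ(n^log_b(a) · log n) = O(n log n).

Answer: O(n log n) - Case 2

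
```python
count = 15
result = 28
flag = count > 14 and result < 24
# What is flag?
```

Trace:
`count = 15` → count = 15
`result = 28` → result = 28
`flag = count > 14 and result < 24` → flag = False
So flag = False

Answer: False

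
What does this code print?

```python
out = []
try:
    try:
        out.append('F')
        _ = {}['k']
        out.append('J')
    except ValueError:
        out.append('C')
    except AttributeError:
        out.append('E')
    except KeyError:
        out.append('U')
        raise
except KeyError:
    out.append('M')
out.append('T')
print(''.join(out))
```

Execution trace: 'F' (inner try body) → 'U' (inner except KeyError) → 'M' (outer except KeyError) → 'T' (after the try/except). Output: FUMT

Answer: FUMT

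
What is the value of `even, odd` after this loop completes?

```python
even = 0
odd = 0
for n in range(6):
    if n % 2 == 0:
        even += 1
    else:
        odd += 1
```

Count evens and odds in range(6)
`even, odd` takes the values: (0, 0) → (1, 0) → (1, 1) → (2, 1) → (2, 2) → (3, 2) → (3, 3)

Answer: 3, 3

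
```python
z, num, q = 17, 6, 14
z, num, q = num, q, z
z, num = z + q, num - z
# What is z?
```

Trace:
`z, num, q = 17, 6, 14` → z = 17; num = 6; q = 14
`z, num, q = num, q, z` → z = 6; num = 14; q = 17
`z, num = z + q, num - z` → z = 23; num = 8
So z = 23

Answer: 23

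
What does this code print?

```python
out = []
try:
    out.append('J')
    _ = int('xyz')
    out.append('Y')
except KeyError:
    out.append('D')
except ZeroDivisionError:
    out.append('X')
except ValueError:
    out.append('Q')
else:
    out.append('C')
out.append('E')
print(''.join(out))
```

Execution trace: 'J' (try body) → 'Q' (except ValueError) → 'E' (after the try/except). Output: JQE

Answer: JQE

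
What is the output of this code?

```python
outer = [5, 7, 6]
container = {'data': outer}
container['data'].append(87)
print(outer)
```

Key concept: dict holds reference to list.
Step by step:
`outer = [5, 7, 6]` → outer = [5, 7, 6]
`container = {'data': outer}` → container = {'data': [5, 7, 6]}
`container['data'].append(87)` → outer = [5, 7, 6, 87]; container = {'data': [5, 7, 6, 87]}
`print(outer)` → prints [5, 7, 6, 87]

Answer: [5, 7, 6, 87]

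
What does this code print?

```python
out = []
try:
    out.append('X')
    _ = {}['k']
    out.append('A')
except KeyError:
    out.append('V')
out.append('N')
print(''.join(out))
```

Execution trace: 'X' (try body) → 'V' (except KeyError) → 'N' (after the try/except). Output: XVN

Answer: XVN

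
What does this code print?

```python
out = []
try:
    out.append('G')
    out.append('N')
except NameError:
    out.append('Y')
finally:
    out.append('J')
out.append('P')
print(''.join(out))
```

Execution trace: 'G' (try body) → 'N' (try body, no exception) → 'J' (finally) → 'P' (after the try/except). Output: GNJP

Answer: GNJP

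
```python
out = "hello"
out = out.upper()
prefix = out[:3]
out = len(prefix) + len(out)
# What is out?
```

Trace:
`out = "hello"` → out = 'hello'
`out = out.upper()` → out = 'HELLO'
`prefix = out[:3]` → prefix = 'HEL'
`out = len(prefix) + len(out)` → out = 8
So out = 8

Answer: 8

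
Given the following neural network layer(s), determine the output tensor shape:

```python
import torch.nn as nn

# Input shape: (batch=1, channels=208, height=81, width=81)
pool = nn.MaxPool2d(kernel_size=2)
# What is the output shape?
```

Input: (1, 208, 81, 81) -> Output: (1, 208, 40, 40)

Answer: (1, 208, 40, 40)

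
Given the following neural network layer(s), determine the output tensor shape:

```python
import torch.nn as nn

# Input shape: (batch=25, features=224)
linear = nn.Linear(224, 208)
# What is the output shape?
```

Input: (25, 224) -> Output: (25, 208)

Answer: (25, 208)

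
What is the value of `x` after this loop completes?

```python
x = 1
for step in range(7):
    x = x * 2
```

Multiply by 2, 7 times: 1 * 2^7 = 128
`x` takes the values: 1 → 2 → 4 → 8 → 16 → 32 → 64 → 128

Answer: 128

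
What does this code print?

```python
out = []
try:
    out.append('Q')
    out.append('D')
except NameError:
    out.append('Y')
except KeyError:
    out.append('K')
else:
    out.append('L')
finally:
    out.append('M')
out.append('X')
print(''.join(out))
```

Execution trace: 'Q' (try body) → 'D' (try body, no exception) → 'L' (else) → 'M' (finally) → 'X' (after the try/except). Output: QDLMX

Answer: QDLMX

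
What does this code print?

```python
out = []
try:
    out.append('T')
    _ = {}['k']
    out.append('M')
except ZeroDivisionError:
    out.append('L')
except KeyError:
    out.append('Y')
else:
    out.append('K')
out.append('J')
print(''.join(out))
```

Execution trace: 'T' (try body) → 'Y' (except KeyError) → 'J' (after the try/except). Output: TYJ

Answer: TYJ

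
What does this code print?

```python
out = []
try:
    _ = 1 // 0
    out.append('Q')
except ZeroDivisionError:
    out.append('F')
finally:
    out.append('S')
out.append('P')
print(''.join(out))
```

Execution trace: 'F' (except ZeroDivisionError) → 'S' (finally) → 'P' (after the try/except). Output: FSP

Answer: FSP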